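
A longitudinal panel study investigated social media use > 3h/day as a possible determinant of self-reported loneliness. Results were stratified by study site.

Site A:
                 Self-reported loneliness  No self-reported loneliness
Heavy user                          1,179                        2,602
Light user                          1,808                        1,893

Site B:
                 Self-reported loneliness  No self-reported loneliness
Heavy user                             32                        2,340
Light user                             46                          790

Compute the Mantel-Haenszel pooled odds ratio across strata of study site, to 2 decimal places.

0.46

OR_MH = Σ(aᵢdᵢ/nᵢ) / Σ(bᵢcᵢ/nᵢ), where nᵢ is the stratum total.
Stratum 1 (Site A): n = 7482; a·d/n = 1179·1893/7482 = 298.2955; b·c/n = 2602·1808/7482 = 628.7645
Stratum 2 (Site B): n = 3208; a·d/n = 32·790/3208 = 7.8803; b·c/n = 2340·46/3208 = 33.5536
OR_MH = (298.2955 + 7.8803) / (628.7645 + 33.5536) = 306.1758 / 662.3181 = 0.46228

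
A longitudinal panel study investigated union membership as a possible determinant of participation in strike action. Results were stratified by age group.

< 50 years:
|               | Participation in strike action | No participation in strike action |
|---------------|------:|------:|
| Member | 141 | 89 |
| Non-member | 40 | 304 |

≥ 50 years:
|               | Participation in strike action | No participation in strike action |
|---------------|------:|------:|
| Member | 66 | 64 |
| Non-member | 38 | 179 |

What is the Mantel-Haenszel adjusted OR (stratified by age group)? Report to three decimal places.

8.230

OR_MH = Σ(aᵢdᵢ/nᵢ) / Σ(bᵢcᵢ/nᵢ), where nᵢ is the stratum total.
Stratum 1 (< 50 years): n = 574; a·d/n = 141·304/574 = 74.6760; b·c/n = 89·40/574 = 6.2021
Stratum 2 (≥ 50 years): n = 347; a·d/n = 66·179/347 = 34.0461; b·c/n = 64·38/347 = 7.0086
OR_MH = (74.6760 + 34.0461) / (6.2021 + 7.0086) = 108.7221 / 13.2107 = 8.22983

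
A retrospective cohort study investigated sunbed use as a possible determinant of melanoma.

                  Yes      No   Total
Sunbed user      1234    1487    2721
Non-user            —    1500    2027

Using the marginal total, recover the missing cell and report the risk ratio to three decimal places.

The missing cell is in the unexposed row: 2027 − 1500 = 527.
So a = 1234, b = 1487, c = 527, d = 1500.
RR = [a/(a+b)] / [c/(c+d)] = (1234/2721) / (527/2027) = 0.45351/0.25999 = 1.74433

1.744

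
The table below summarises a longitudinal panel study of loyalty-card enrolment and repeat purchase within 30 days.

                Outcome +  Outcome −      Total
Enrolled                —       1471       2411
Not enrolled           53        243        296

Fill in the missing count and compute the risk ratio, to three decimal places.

2.177

The missing cell is in the exposed row: 2411 − 1471 = 940.
So a = 940, b = 1471, c = 53, d = 243.
RR = [a/(a+b)] / [c/(c+d)] = (940/2411) / (53/296) = 0.38988/0.17905 = 2.17744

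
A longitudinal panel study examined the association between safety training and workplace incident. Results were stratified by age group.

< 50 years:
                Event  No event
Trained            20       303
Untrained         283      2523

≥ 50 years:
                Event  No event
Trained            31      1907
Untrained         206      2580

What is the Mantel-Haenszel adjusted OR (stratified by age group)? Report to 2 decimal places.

0.30

OR_MH = Σ(aᵢdᵢ/nᵢ) / Σ(bᵢcᵢ/nᵢ), where nᵢ is the stratum total.
Stratum 1 (< 50 years): n = 3129; a·d/n = 20·2523/3129 = 16.1266; b·c/n = 303·283/3129 = 27.4046
Stratum 2 (≥ 50 years): n = 4724; a·d/n = 31·2580/4724 = 16.9306; b·c/n = 1907·206/4724 = 83.1588
OR_MH = (16.1266 + 16.9306) / (27.4046 + 83.1588) = 33.0571 / 110.5634 = 0.29899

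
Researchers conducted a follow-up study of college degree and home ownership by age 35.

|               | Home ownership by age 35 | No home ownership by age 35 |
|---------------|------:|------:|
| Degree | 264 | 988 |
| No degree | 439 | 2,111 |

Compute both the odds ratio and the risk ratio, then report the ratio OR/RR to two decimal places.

Cells: a = 264, b = 988, c = 439, d = 2111.
OR = (264·2111)/(988·439) = 557304/433732 = 1.28490
Risk in exposed = 264/1252 = 0.21086; risk in unexposed = 439/2550 = 0.17216; RR = 1.22483
OR/RR = 1.28490 / 1.22483 = 1.04905
The outcome is not rare, so the OR lies further from 1 than the RR.

1.05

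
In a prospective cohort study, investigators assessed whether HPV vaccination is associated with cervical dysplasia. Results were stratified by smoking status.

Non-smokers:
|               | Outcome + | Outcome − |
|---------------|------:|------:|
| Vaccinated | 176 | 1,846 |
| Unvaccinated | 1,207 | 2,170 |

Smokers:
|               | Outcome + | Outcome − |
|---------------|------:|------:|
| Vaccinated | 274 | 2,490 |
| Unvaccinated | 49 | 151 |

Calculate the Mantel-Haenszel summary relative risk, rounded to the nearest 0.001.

0.258

RR_MH = Σ(aᵢ·n₀ᵢ/nᵢ) / Σ(cᵢ·n₁ᵢ/nᵢ), with n₁ᵢ = aᵢ+bᵢ (exposed), n₀ᵢ = cᵢ+dᵢ (unexposed), nᵢ = n₁ᵢ+n₀ᵢ.
Stratum 1 (Non-smokers): n₁ = 2022, n₀ = 3377, n = 5399; a·n₀/n = 176·3377/5399 = 110.0856; c·n₁/n = 1207·2022/5399 = 452.0382
Stratum 2 (Smokers): n₁ = 2764, n₀ = 200, n = 2964; a·n₀/n = 274·200/2964 = 18.4885; c·n₁/n = 49·2764/2964 = 45.6937
RR_MH = (110.0856 + 18.4885) / (452.0382 + 45.6937) = 128.5741 / 497.7318 = 0.25832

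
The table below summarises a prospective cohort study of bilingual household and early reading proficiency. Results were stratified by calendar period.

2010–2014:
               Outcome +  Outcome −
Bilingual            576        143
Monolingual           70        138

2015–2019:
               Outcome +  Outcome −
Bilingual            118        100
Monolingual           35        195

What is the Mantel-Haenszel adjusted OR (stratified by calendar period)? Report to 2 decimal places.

OR_MH = Σ(aᵢdᵢ/nᵢ) / Σ(bᵢcᵢ/nᵢ), where nᵢ is the stratum total.
Stratum 1 (2010–2014): n = 927; a·d/n = 576·138/927 = 85.7476; b·c/n = 143·70/927 = 10.7983
Stratum 2 (2015–2019): n = 448; a·d/n = 118·195/448 = 51.3616; b·c/n = 100·35/448 = 7.8125
OR_MH = (85.7476 + 51.3616) / (10.7983 + 7.8125) = 137.1092 / 18.6108 = 7.36719

7.37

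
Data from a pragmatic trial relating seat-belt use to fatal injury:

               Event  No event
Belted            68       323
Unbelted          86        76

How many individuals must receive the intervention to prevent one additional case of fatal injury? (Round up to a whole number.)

3

Risk in treated group = 68/391 = 0.17391; risk in control = 86/162 = 0.53086.
Absolute risk reduction = 0.53086 − 0.17391 = 0.35695
NNT = 1 / ARR = 1 / 0.35695 = 2.802 → round up → 3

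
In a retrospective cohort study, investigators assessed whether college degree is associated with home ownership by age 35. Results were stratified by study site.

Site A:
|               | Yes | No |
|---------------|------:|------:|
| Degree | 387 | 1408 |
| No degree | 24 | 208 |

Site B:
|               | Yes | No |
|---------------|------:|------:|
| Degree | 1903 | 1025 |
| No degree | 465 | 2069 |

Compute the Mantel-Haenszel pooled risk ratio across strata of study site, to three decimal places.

RR_MH = Σ(aᵢ·n₀ᵢ/nᵢ) / Σ(cᵢ·n₁ᵢ/nᵢ), with n₁ᵢ = aᵢ+bᵢ (exposed), n₀ᵢ = cᵢ+dᵢ (unexposed), nᵢ = n₁ᵢ+n₀ᵢ.
Stratum 1 (Site A): n₁ = 1795, n₀ = 232, n = 2027; a·n₀/n = 387·232/2027 = 44.2940; c·n₁/n = 24·1795/2027 = 21.2531
Stratum 2 (Site B): n₁ = 2928, n₀ = 2534, n = 5462; a·n₀/n = 1903·2534/5462 = 882.8638; c·n₁/n = 465·2928/5462 = 249.2713
RR_MH = (44.2940 + 882.8638) / (21.2531 + 249.2713) = 927.1578 / 270.5244 = 3.42726

3.427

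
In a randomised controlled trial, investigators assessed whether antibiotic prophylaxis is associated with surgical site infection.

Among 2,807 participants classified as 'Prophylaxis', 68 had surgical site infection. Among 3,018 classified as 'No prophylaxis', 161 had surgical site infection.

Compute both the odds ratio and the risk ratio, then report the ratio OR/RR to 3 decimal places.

0.970

From the description: a = 68, b = 2739, c = 161, d = 2857.
OR = (68·2857)/(2739·161) = 194276/440979 = 0.44056
Risk in exposed = 68/2807 = 0.02423; risk in unexposed = 161/3018 = 0.05335; RR = 0.45411
OR/RR = 0.44056 / 0.45411 = 0.97016
The outcome is rare in both groups, so OR ≈ RR (ratio near 1).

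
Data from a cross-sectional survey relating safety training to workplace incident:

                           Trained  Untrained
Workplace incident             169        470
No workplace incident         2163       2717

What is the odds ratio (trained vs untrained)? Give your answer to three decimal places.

0.452

Reading the table with exposure as columns: a = 169 (Trained, case), b = 2163 (Trained, non-case), c = 470 (Untrained, case), d = 2717.
OR = (a·d)/(b·c) = (169 × 2717) / (2163 × 470) = 459173 / 1016610 = 0.45167
Exposure is associated with lower odds of workplace incident (OR = 0.45 < 1).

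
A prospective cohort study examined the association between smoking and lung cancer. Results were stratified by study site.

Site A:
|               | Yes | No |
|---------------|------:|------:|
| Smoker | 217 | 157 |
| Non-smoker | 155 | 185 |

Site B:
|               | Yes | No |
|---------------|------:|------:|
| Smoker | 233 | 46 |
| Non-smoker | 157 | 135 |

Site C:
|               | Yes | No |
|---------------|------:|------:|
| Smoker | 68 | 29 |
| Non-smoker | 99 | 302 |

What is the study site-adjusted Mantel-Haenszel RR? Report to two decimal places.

1.56

RR_MH = Σ(aᵢ·n₀ᵢ/nᵢ) / Σ(cᵢ·n₁ᵢ/nᵢ), with n₁ᵢ = aᵢ+bᵢ (exposed), n₀ᵢ = cᵢ+dᵢ (unexposed), nᵢ = n₁ᵢ+n₀ᵢ.
Stratum 1 (Site A): n₁ = 374, n₀ = 340, n = 714; a·n₀/n = 217·340/714 = 103.3333; c·n₁/n = 155·374/714 = 81.1905
Stratum 2 (Site B): n₁ = 279, n₀ = 292, n = 571; a·n₀/n = 233·292/571 = 119.1524; c·n₁/n = 157·279/571 = 76.7128
Stratum 3 (Site C): n₁ = 97, n₀ = 401, n = 498; a·n₀/n = 68·401/498 = 54.7550; c·n₁/n = 99·97/498 = 19.2831
RR_MH = (103.3333 + 119.1524 + 54.7550) / (81.1905 + 76.7128 + 19.2831) = 277.2407 / 177.1864 = 1.56468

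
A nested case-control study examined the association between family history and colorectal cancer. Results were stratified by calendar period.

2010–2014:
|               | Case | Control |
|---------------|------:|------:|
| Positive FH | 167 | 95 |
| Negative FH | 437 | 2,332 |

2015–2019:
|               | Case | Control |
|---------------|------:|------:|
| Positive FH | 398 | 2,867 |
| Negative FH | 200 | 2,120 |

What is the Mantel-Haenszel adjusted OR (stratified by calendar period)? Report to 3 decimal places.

2.402

OR_MH = Σ(aᵢdᵢ/nᵢ) / Σ(bᵢcᵢ/nᵢ), where nᵢ is the stratum total.
Stratum 1 (2010–2014): n = 3031; a·d/n = 167·2332/3031 = 128.4870; b·c/n = 95·437/3031 = 13.6968
Stratum 2 (2015–2019): n = 5585; a·d/n = 398·2120/5585 = 151.0761; b·c/n = 2867·200/5585 = 102.6679
OR_MH = (128.4870 + 151.0761) / (13.6968 + 102.6679) = 279.5631 / 116.3647 = 2.40247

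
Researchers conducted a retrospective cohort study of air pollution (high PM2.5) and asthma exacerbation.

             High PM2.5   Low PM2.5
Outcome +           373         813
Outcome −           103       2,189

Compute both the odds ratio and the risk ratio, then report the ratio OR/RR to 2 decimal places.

3.37

Reading the table with exposure as columns: a = 373 (High PM2.5, case), b = 103 (High PM2.5, non-case), c = 813 (Low PM2.5, case), d = 2189.
OR = (373·2189)/(103·813) = 816497/83739 = 9.75050
Risk in exposed = 373/476 = 0.78361; risk in unexposed = 813/3002 = 0.27082; RR = 2.89349
OR/RR = 9.75050 / 2.89349 = 3.36981
The outcome is not rare, so the OR lies further from 1 than the RR.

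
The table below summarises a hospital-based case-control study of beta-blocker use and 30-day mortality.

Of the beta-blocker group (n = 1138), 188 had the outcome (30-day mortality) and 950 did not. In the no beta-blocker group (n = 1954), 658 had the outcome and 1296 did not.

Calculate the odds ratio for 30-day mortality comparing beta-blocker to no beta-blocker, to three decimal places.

From the description: a = 188, b = 950, c = 658, d = 1296.
OR = (a·d)/(b·c) = (188 × 1296) / (950 × 658) = 243648 / 625100 = 0.38977
Exposure is associated with lower odds of 30-day mortality (OR = 0.39 < 1).

0.390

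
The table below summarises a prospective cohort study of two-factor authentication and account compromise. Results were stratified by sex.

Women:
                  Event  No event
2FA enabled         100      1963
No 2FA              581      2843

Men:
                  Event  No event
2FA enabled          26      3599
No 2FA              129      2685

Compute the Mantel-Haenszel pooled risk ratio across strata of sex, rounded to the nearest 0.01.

RR_MH = Σ(aᵢ·n₀ᵢ/nᵢ) / Σ(cᵢ·n₁ᵢ/nᵢ), with n₁ᵢ = aᵢ+bᵢ (exposed), n₀ᵢ = cᵢ+dᵢ (unexposed), nᵢ = n₁ᵢ+n₀ᵢ.
Stratum 1 (Women): n₁ = 2063, n₀ = 3424, n = 5487; a·n₀/n = 100·3424/5487 = 62.4020; c·n₁/n = 581·2063/5487 = 218.4441
Stratum 2 (Men): n₁ = 3625, n₀ = 2814, n = 6439; a·n₀/n = 26·2814/6439 = 11.3626; c·n₁/n = 129·3625/6439 = 72.6239
RR_MH = (62.4020 + 11.3626) / (218.4441 + 72.6239) = 73.7647 / 291.0680 = 0.25343

0.25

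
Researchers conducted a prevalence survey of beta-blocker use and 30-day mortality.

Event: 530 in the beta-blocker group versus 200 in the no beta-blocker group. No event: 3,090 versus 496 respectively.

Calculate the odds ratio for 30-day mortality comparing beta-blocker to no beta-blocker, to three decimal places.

From the description: a = 530, b = 3090, c = 200, d = 496.
OR = (a·d)/(b·c) = (530 × 496) / (3090 × 200) = 262880 / 618000 = 0.42537
Exposure is associated with lower odds of 30-day mortality (OR = 0.43 < 1).

0.425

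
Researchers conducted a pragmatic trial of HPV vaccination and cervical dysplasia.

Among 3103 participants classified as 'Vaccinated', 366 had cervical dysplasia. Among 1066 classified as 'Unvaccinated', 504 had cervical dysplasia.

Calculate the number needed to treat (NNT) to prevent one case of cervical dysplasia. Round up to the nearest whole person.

3

Risk in treated group = 366/3103 = 0.11795; risk in control = 504/1066 = 0.47280.
Absolute risk reduction = 0.47280 − 0.11795 = 0.35485
NNT = 1 / ARR = 1 / 0.35485 = 2.818 → round up → 3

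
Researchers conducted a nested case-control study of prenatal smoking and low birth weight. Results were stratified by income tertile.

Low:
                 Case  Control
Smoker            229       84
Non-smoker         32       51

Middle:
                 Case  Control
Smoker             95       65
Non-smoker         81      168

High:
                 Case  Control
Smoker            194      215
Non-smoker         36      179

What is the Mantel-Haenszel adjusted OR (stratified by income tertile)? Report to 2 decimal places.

OR_MH = Σ(aᵢdᵢ/nᵢ) / Σ(bᵢcᵢ/nᵢ), where nᵢ is the stratum total.
Stratum 1 (Low): n = 396; a·d/n = 229·51/396 = 29.4924; b·c/n = 84·32/396 = 6.7879
Stratum 2 (Middle): n = 409; a·d/n = 95·168/409 = 39.0220; b·c/n = 65·81/409 = 12.8729
Stratum 3 (High): n = 624; a·d/n = 194·179/624 = 55.6506; b·c/n = 215·36/624 = 12.4038
OR_MH = (29.4924 + 39.0220 + 55.6506) / (6.7879 + 12.8729 + 12.4038) = 124.1651 / 32.0646 = 3.87234

3.87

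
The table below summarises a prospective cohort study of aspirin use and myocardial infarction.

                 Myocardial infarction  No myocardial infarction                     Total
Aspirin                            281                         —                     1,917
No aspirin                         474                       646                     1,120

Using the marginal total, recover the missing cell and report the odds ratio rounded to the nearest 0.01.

The missing cell is in the exposed row: 1917 − 281 = 1636.
So a = 281, b = 1636, c = 474, d = 646.
OR = (a·d)/(b·c) = (281 × 646) / (1636 × 474) = 181526 / 775464 = 0.23409

0.23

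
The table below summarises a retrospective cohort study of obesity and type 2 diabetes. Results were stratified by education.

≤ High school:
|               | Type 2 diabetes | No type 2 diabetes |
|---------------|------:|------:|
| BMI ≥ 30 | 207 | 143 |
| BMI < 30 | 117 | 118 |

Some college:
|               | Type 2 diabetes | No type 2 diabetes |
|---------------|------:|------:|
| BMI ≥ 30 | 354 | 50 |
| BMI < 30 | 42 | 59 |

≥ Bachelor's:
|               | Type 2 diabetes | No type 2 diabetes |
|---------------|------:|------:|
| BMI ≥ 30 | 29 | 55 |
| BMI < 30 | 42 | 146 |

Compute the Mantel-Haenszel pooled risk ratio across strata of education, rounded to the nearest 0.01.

RR_MH = Σ(aᵢ·n₀ᵢ/nᵢ) / Σ(cᵢ·n₁ᵢ/nᵢ), with n₁ᵢ = aᵢ+bᵢ (exposed), n₀ᵢ = cᵢ+dᵢ (unexposed), nᵢ = n₁ᵢ+n₀ᵢ.
Stratum 1 (≤ High school): n₁ = 350, n₀ = 235, n = 585; a·n₀/n = 207·235/585 = 83.1538; c·n₁/n = 117·350/585 = 70.0000
Stratum 2 (Some college): n₁ = 404, n₀ = 101, n = 505; a·n₀/n = 354·101/505 = 70.8000; c·n₁/n = 42·404/505 = 33.6000
Stratum 3 (≥ Bachelor's): n₁ = 84, n₀ = 188, n = 272; a·n₀/n = 29·188/272 = 20.0441; c·n₁/n = 42·84/272 = 12.9706
RR_MH = (83.1538 + 70.8000 + 20.0441) / (70.0000 + 33.6000 + 12.9706) = 173.9980 / 116.5706 = 1.49264

1.49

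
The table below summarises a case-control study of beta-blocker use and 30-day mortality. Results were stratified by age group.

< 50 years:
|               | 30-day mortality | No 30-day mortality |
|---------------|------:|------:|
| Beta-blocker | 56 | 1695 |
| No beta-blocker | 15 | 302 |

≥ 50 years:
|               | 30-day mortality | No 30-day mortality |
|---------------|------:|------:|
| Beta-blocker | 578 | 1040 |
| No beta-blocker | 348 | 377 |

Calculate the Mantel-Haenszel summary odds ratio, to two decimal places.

OR_MH = Σ(aᵢdᵢ/nᵢ) / Σ(bᵢcᵢ/nᵢ), where nᵢ is the stratum total.
Stratum 1 (< 50 years): n = 2068; a·d/n = 56·302/2068 = 8.1779; b·c/n = 1695·15/2068 = 12.2945
Stratum 2 (≥ 50 years): n = 2343; a·d/n = 578·377/2343 = 93.0030; b·c/n = 1040·348/2343 = 154.4686
OR_MH = (8.1779 + 93.0030) / (12.2945 + 154.4686) = 101.1809 / 166.7631 = 0.60673

0.61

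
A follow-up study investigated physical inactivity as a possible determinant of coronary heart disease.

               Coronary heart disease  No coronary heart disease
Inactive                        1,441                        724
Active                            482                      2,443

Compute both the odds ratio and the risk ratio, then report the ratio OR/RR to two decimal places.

2.50

Cells: a = 1441, b = 724, c = 482, d = 2443.
OR = (1441·2443)/(724·482) = 3520363/348968 = 10.08792
Risk in exposed = 1441/2165 = 0.66559; risk in unexposed = 482/2925 = 0.16479; RR = 4.03910
OR/RR = 10.08792 / 4.03910 = 2.49757
The outcome is not rare, so the OR lies further from 1 than the RR.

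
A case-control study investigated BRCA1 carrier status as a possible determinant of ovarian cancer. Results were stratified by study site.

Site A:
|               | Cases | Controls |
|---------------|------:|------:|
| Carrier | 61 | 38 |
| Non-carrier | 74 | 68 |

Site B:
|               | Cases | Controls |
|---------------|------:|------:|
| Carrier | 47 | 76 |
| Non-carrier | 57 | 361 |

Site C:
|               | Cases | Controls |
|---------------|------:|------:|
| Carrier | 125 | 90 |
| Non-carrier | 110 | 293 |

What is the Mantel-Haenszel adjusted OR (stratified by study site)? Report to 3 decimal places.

OR_MH = Σ(aᵢdᵢ/nᵢ) / Σ(bᵢcᵢ/nᵢ), where nᵢ is the stratum total.
Stratum 1 (Site A): n = 241; a·d/n = 61·68/241 = 17.2116; b·c/n = 38·74/241 = 11.6680
Stratum 2 (Site B): n = 541; a·d/n = 47·361/541 = 31.3623; b·c/n = 76·57/541 = 8.0074
Stratum 3 (Site C): n = 618; a·d/n = 125·293/618 = 59.2638; b·c/n = 90·110/618 = 16.0194
OR_MH = (17.2116 + 31.3623 + 59.2638) / (11.6680 + 8.0074 + 16.0194) = 107.8377 / 35.6949 = 3.02110

3.021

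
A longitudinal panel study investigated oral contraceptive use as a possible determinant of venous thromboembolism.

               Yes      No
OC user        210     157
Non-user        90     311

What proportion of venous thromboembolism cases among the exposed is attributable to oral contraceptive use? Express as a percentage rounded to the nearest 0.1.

Cells: a = 210, b = 157, c = 90, d = 311.
Risk in exposed = 210/367 = 0.57221; risk in unexposed = 90/401 = 0.22444.
RR = 0.57221/0.22444 = 2.54950
AR% = (RR − 1)/RR × 100 = (2.54950 − 1)/2.54950 × 100 = 60.7766%

60.8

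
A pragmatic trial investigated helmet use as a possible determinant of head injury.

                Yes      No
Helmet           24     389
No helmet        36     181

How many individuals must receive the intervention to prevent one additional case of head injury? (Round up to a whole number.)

10

Risk in treated group = 24/413 = 0.05811; risk in control = 36/217 = 0.16590.
Absolute risk reduction = 0.16590 − 0.05811 = 0.10779
NNT = 1 / ARR = 1 / 0.10779 = 9.278 → round up → 10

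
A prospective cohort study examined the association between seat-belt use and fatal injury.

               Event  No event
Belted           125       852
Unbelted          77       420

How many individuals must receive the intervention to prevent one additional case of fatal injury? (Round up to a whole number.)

Risk in treated group = 125/977 = 0.12794; risk in control = 77/497 = 0.15493.
Absolute risk reduction = 0.15493 − 0.12794 = 0.02699
NNT = 1 / ARR = 1 / 0.02699 = 37.055 → round up → 38

38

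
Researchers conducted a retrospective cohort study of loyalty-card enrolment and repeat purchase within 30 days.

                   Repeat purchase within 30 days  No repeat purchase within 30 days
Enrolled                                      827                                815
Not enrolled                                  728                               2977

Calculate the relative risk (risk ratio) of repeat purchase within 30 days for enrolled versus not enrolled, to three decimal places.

2.563

Cells: a = 827, b = 815, c = 728, d = 2977.
Risk in exposed = 827/1642 = 0.50365; risk in unexposed = 728/3705 = 0.19649.
RR = 0.50365 / 0.19649 = 2.56324
The risk among the exposed is 2.56 times that among the unexposed.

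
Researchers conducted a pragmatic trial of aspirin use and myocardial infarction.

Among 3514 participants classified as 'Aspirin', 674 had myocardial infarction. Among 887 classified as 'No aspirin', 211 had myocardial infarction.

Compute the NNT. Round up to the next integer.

22

Risk in treated group = 674/3514 = 0.19180; risk in control = 211/887 = 0.23788.
Absolute risk reduction = 0.23788 − 0.19180 = 0.04608
NNT = 1 / ARR = 1 / 0.04608 = 21.703 → round up → 22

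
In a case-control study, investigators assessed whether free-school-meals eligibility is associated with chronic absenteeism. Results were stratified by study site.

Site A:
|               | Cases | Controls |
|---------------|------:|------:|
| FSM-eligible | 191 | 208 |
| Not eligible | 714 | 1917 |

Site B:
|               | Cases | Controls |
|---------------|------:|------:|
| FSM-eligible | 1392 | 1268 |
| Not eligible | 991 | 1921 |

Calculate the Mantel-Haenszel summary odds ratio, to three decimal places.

2.188

OR_MH = Σ(aᵢdᵢ/nᵢ) / Σ(bᵢcᵢ/nᵢ), where nᵢ is the stratum total.
Stratum 1 (Site A): n = 3030; a·d/n = 191·1917/3030 = 120.8406; b·c/n = 208·714/3030 = 49.0139
Stratum 2 (Site B): n = 5572; a·d/n = 1392·1921/5572 = 479.9052; b·c/n = 1268·991/5572 = 225.5183
OR_MH = (120.8406 + 479.9052) / (49.0139 + 225.5183) = 600.7458 / 274.5322 = 2.18825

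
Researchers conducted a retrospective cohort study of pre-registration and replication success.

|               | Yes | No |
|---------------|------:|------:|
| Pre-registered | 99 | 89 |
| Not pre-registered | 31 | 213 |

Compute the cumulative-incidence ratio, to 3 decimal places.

Cells: a = 99, b = 89, c = 31, d = 213.
Risk in exposed = 99/188 = 0.52660; risk in unexposed = 31/244 = 0.12705.
RR = 0.52660 / 0.12705 = 4.14482
The risk among the exposed is 4.14 times that among the unexposed.

4.145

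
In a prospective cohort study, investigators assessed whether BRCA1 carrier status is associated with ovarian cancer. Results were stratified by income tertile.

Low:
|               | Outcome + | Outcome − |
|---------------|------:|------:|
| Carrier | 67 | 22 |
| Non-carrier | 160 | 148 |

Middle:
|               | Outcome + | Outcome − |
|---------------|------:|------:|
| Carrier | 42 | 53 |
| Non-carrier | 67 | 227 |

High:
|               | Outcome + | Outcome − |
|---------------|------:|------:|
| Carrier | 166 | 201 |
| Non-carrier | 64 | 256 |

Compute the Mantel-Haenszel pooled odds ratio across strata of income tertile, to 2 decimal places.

3.03

OR_MH = Σ(aᵢdᵢ/nᵢ) / Σ(bᵢcᵢ/nᵢ), where nᵢ is the stratum total.
Stratum 1 (Low): n = 397; a·d/n = 67·148/397 = 24.9773; b·c/n = 22·160/397 = 8.8665
Stratum 2 (Middle): n = 389; a·d/n = 42·227/389 = 24.5090; b·c/n = 53·67/389 = 9.1285
Stratum 3 (High): n = 687; a·d/n = 166·256/687 = 61.8574; b·c/n = 201·64/687 = 18.7249
OR_MH = (24.9773 + 24.5090 + 61.8574) / (8.8665 + 9.1285 + 18.7249) = 111.3437 / 36.7199 = 3.03224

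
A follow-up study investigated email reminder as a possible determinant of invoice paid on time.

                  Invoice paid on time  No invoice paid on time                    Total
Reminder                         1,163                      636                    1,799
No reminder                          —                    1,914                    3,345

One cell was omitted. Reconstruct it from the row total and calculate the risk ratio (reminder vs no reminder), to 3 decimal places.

The missing cell is in the unexposed row: 3345 − 1914 = 1431.
So a = 1163, b = 636, c = 1431, d = 1914.
RR = [a/(a+b)] / [c/(c+d)] = (1163/1799) / (1431/3345) = 0.64647/0.42780 = 1.51114

1.511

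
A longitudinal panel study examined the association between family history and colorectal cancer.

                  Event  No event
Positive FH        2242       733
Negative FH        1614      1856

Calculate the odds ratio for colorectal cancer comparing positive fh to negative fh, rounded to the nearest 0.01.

3.52

Cells: a = 2242, b = 733, c = 1614, d = 1856.
OR = (a·d)/(b·c) = (2242 × 1856) / (733 × 1614) = 4161152 / 1183062 = 3.51727
The odds of colorectal cancer are about 3.52 times as high in the positive fh group.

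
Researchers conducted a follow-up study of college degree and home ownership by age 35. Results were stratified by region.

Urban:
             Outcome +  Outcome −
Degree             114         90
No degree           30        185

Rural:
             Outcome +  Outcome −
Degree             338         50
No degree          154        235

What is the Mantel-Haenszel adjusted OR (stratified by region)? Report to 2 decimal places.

OR_MH = Σ(aᵢdᵢ/nᵢ) / Σ(bᵢcᵢ/nᵢ), where nᵢ is the stratum total.
Stratum 1 (Urban): n = 419; a·d/n = 114·185/419 = 50.3341; b·c/n = 90·30/419 = 6.4439
Stratum 2 (Rural): n = 777; a·d/n = 338·235/777 = 102.2265; b·c/n = 50·154/777 = 9.9099
OR_MH = (50.3341 + 102.2265) / (6.4439 + 9.9099) = 152.5606 / 16.3538 = 9.32874

9.33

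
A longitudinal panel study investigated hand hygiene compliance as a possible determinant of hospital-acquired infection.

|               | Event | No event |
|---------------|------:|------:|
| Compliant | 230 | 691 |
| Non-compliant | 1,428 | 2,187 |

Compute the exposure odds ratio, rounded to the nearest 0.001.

0.510

Cells: a = 230, b = 691, c = 1428, d = 2187.
OR = (a·d)/(b·c) = (230 × 2187) / (691 × 1428) = 503010 / 986748 = 0.50977
Exposure is associated with lower odds of hospital-acquired infection (OR = 0.51 < 1).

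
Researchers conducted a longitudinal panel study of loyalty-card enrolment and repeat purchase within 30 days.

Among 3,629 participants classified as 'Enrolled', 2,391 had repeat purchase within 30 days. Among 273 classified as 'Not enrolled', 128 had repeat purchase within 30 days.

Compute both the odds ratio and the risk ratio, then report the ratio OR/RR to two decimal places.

From the description: a = 2391, b = 1238, c = 128, d = 145.
OR = (2391·145)/(1238·128) = 346695/158464 = 2.18785
Risk in exposed = 2391/3629 = 0.65886; risk in unexposed = 128/273 = 0.46886; RR = 1.40522
OR/RR = 2.18785 / 1.40522 = 1.55694
The outcome is not rare, so the OR lies further from 1 than the RR.

1.56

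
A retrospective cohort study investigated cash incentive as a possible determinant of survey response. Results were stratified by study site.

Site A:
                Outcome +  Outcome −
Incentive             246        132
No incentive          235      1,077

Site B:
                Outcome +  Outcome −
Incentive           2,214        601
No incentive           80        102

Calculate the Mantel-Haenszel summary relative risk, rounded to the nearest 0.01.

2.55

RR_MH = Σ(aᵢ·n₀ᵢ/nᵢ) / Σ(cᵢ·n₁ᵢ/nᵢ), with n₁ᵢ = aᵢ+bᵢ (exposed), n₀ᵢ = cᵢ+dᵢ (unexposed), nᵢ = n₁ᵢ+n₀ᵢ.
Stratum 1 (Site A): n₁ = 378, n₀ = 1312, n = 1690; a·n₀/n = 246·1312/1690 = 190.9775; c·n₁/n = 235·378/1690 = 52.5621
Stratum 2 (Site B): n₁ = 2815, n₀ = 182, n = 2997; a·n₀/n = 2214·182/2997 = 134.4505; c·n₁/n = 80·2815/2997 = 75.1418
RR_MH = (190.9775 + 134.4505) / (52.5621 + 75.1418) = 325.4280 / 127.7039 = 2.54830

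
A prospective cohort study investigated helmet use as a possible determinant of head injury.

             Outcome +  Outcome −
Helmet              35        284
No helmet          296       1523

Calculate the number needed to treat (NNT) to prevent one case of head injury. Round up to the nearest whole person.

19

Risk in treated group = 35/319 = 0.10972; risk in control = 296/1819 = 0.16273.
Absolute risk reduction = 0.16273 − 0.10972 = 0.05301
NNT = 1 / ARR = 1 / 0.05301 = 18.865 → round up → 19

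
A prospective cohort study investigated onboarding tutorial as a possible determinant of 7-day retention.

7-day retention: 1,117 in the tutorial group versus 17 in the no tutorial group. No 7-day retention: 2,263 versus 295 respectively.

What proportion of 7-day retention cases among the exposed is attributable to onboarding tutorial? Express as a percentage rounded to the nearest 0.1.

83.5

From the description: a = 1117, b = 2263, c = 17, d = 295.
Risk in exposed = 1117/3380 = 0.33047; risk in unexposed = 17/312 = 0.05449.
RR = 0.33047/0.05449 = 6.06516
AR% = (RR − 1)/RR × 100 = (6.06516 − 1)/6.06516 × 100 = 83.5124%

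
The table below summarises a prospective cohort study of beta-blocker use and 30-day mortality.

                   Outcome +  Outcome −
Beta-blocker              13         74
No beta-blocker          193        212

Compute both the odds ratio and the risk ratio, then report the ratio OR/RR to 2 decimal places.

0.62

Cells: a = 13, b = 74, c = 193, d = 212.
OR = (13·212)/(74·193) = 2756/14282 = 0.19297
Risk in exposed = 13/87 = 0.14943; risk in unexposed = 193/405 = 0.47654; RR = 0.31356
OR/RR = 0.19297 / 0.31356 = 0.61542
The outcome is not rare, so the OR lies further from 1 than the RR.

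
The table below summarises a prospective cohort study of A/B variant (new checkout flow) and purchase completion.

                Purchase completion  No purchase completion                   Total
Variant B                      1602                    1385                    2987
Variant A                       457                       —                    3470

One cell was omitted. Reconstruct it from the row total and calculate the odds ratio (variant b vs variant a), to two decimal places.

The missing cell is in the unexposed row: 3470 − 457 = 3013.
So a = 1602, b = 1385, c = 457, d = 3013.
OR = (a·d)/(b·c) = (1602 × 3013) / (1385 × 457) = 4826826 / 632945 = 7.62598

7.63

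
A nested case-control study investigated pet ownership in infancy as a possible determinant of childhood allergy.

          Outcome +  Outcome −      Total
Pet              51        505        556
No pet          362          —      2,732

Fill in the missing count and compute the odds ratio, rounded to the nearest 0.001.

The missing cell is in the unexposed row: 2732 − 362 = 2370.
So a = 51, b = 505, c = 362, d = 2370.
OR = (a·d)/(b·c) = (51 × 2370) / (505 × 362) = 120870 / 182810 = 0.66118

0.661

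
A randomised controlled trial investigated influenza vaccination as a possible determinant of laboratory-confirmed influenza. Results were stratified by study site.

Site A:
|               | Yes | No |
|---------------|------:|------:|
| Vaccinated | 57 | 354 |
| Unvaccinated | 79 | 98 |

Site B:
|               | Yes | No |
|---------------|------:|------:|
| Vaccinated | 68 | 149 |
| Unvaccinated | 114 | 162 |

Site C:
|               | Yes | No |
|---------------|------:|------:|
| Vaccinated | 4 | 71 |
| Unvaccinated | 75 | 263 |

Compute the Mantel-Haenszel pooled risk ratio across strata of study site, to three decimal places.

0.492

RR_MH = Σ(aᵢ·n₀ᵢ/nᵢ) / Σ(cᵢ·n₁ᵢ/nᵢ), with n₁ᵢ = aᵢ+bᵢ (exposed), n₀ᵢ = cᵢ+dᵢ (unexposed), nᵢ = n₁ᵢ+n₀ᵢ.
Stratum 1 (Site A): n₁ = 411, n₀ = 177, n = 588; a·n₀/n = 57·177/588 = 17.1582; c·n₁/n = 79·411/588 = 55.2194
Stratum 2 (Site B): n₁ = 217, n₀ = 276, n = 493; a·n₀/n = 68·276/493 = 38.0690; c·n₁/n = 114·217/493 = 50.1785
Stratum 3 (Site C): n₁ = 75, n₀ = 338, n = 413; a·n₀/n = 4·338/413 = 3.2736; c·n₁/n = 75·75/413 = 13.6199
RR_MH = (17.1582 + 38.0690 + 3.2736) / (55.2194 + 50.1785 + 13.6199) = 58.5007 / 119.0177 = 0.49153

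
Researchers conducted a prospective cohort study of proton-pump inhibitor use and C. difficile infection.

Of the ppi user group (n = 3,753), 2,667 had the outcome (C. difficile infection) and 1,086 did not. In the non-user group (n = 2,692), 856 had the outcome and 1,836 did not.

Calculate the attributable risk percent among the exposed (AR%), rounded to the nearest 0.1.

55.3

From the description: a = 2667, b = 1086, c = 856, d = 1836.
Risk in exposed = 2667/3753 = 0.71063; risk in unexposed = 856/2692 = 0.31798.
RR = 0.71063/0.31798 = 2.23484
AR% = (RR − 1)/RR × 100 = (2.23484 − 1)/2.23484 × 100 = 55.2540%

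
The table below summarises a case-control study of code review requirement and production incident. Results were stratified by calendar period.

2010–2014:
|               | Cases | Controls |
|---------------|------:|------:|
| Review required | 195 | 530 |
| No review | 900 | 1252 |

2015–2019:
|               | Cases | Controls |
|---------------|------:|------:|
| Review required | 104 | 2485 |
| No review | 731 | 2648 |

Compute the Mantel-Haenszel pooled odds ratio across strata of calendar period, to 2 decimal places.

0.28

OR_MH = Σ(aᵢdᵢ/nᵢ) / Σ(bᵢcᵢ/nᵢ), where nᵢ is the stratum total.
Stratum 1 (2010–2014): n = 2877; a·d/n = 195·1252/2877 = 84.8592; b·c/n = 530·900/2877 = 165.7977
Stratum 2 (2015–2019): n = 5968; a·d/n = 104·2648/5968 = 46.1448; b·c/n = 2485·731/5968 = 304.3792
OR_MH = (84.8592 + 46.1448) / (165.7977 + 304.3792) = 131.0040 / 470.1769 = 0.27863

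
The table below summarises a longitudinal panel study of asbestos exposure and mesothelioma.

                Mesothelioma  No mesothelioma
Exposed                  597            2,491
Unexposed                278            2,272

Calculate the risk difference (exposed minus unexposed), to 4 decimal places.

Cells: a = 597, b = 2491, c = 278, d = 2272.
Risk in exposed = 597/3088 = 0.193329; risk in unexposed = 278/2550 = 0.109020.
Risk difference = 0.193329 − 0.109020 = 0.084309

0.0843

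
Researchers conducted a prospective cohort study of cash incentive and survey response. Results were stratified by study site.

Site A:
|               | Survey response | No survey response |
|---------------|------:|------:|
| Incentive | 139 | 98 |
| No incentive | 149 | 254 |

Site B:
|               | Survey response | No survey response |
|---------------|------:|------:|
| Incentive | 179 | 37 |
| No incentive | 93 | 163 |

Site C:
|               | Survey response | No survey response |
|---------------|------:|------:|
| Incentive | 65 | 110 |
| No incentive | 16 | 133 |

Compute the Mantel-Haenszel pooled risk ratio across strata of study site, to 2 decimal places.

RR_MH = Σ(aᵢ·n₀ᵢ/nᵢ) / Σ(cᵢ·n₁ᵢ/nᵢ), with n₁ᵢ = aᵢ+bᵢ (exposed), n₀ᵢ = cᵢ+dᵢ (unexposed), nᵢ = n₁ᵢ+n₀ᵢ.
Stratum 1 (Site A): n₁ = 237, n₀ = 403, n = 640; a·n₀/n = 139·403/640 = 87.5266; c·n₁/n = 149·237/640 = 55.1766
Stratum 2 (Site B): n₁ = 216, n₀ = 256, n = 472; a·n₀/n = 179·256/472 = 97.0847; c·n₁/n = 93·216/472 = 42.5593
Stratum 3 (Site C): n₁ = 175, n₀ = 149, n = 324; a·n₀/n = 65·149/324 = 29.8920; c·n₁/n = 16·175/324 = 8.6420
RR_MH = (87.5266 + 97.0847 + 29.8920) / (55.1766 + 42.5593 + 8.6420) = 214.5033 / 106.3779 = 2.01643

2.02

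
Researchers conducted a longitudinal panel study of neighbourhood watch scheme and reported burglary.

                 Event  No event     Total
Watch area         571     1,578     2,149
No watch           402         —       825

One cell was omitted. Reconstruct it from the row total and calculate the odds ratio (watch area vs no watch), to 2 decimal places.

The missing cell is in the unexposed row: 825 − 402 = 423.
So a = 571, b = 1578, c = 402, d = 423.
OR = (a·d)/(b·c) = (571 × 423) / (1578 × 402) = 241533 / 634356 = 0.38075

0.38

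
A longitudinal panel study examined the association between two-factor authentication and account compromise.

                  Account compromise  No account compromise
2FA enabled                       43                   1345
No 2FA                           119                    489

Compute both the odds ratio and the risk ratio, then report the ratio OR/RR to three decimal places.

Cells: a = 43, b = 1345, c = 119, d = 489.
OR = (43·489)/(1345·119) = 21027/160055 = 0.13137
Risk in exposed = 43/1388 = 0.03098; risk in unexposed = 119/608 = 0.19572; RR = 0.15828
OR/RR = 0.13137 / 0.15828 = 0.82999
The outcome is not rare, so the OR lies further from 1 than the RR.

0.830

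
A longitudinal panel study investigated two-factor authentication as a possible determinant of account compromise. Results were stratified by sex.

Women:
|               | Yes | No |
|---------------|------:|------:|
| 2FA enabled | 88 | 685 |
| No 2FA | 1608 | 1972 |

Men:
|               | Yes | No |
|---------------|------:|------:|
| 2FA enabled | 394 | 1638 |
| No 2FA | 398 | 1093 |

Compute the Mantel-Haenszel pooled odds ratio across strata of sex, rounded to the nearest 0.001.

0.370

OR_MH = Σ(aᵢdᵢ/nᵢ) / Σ(bᵢcᵢ/nᵢ), where nᵢ is the stratum total.
Stratum 1 (Women): n = 4353; a·d/n = 88·1972/4353 = 39.8658; b·c/n = 685·1608/4353 = 253.0393
Stratum 2 (Men): n = 3523; a·d/n = 394·1093/3523 = 122.2373; b·c/n = 1638·398/3523 = 185.0480
OR_MH = (39.8658 + 122.2373) / (253.0393 + 185.0480) = 162.1031 / 438.0873 = 0.37002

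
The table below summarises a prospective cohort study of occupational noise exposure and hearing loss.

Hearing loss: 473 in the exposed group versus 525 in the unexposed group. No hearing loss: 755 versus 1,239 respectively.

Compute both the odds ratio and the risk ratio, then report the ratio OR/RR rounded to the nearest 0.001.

From the description: a = 473, b = 755, c = 525, d = 1239.
OR = (473·1239)/(755·525) = 586047/396375 = 1.47852
Risk in exposed = 473/1228 = 0.38518; risk in unexposed = 525/1764 = 0.29762; RR = 1.29420
OR/RR = 1.47852 / 1.29420 = 1.14242
The outcome is not rare, so the OR lies further from 1 than the RR.

1.142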